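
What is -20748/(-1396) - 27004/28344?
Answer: 34398983/2473014 ≈ 13.910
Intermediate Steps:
-20748/(-1396) - 27004/28344 = -20748*(-1/1396) - 27004*1/28344 = 5187/349 - 6751/7086 = 34398983/2473014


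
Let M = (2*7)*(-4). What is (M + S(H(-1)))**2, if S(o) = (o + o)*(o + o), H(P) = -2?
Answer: 1600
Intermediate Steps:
S(o) = 4*o**2 (S(o) = (2*o)*(2*o) = 4*o**2)
M = -56 (M = 14*(-4) = -56)
(M + S(H(-1)))**2 = (-56 + 4*(-2)**2)**2 = (-56 + 4*4)**2 = (-56 + 16)**2 = (-40)**2 = 1600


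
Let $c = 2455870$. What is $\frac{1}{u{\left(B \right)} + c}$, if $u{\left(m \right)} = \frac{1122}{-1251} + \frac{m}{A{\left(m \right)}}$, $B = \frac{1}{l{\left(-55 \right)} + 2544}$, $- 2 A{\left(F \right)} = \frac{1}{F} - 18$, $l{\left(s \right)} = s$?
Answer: $\frac{2564683023}{6298525795474870} \approx 4.0719 \cdot 10^{-7}$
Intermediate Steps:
$A{\left(F \right)} = 9 - \frac{1}{2 F}$ ($A{\left(F \right)} = - \frac{\frac{1}{F} - 18}{2} = - \frac{-18 + \frac{1}{F}}{2} = 9 - \frac{1}{2 F}$)
$B = \frac{1}{2489}$ ($B = \frac{1}{-55 + 2544} = \frac{1}{2489} \approx 0.00040177$)
$u{\left(m \right)} = - \frac{374}{417} + \frac{m}{9 - \frac{1}{2 m}}$ ($u{\left(m \right)} = \frac{1122}{-1251} + \frac{m}{9 - \frac{1}{2 m}} = 1122 \left(- \frac{1}{1251}\right) + \frac{m}{9 - \frac{1}{2 m}} = - \frac{374}{417} + \frac{m}{9 - \frac{1}{2 m}}$)
$\frac{1}{u{\left(B \right)} + c} = \frac{1}{\frac{2 \left(187 - \frac{3366}{2489} + \frac{417}{6195121}\right)}{417 \left(-1 + 18 \cdot \frac{1}{2489}\right)} + 2455870} = \frac{1}{\frac{2 \left(187 - \frac{3366}{2489} + 417 \cdot \frac{1}{6195121}\right)}{417 \left(-1 + \frac{18}{2489}\right)} + 2455870} = \frac{1}{\frac{2 \left(187 - \frac{3366}{2489} + \frac{417}{6195121}\right)}{417 \left(- \frac{2471}{2489}\right)} + 2455870} = \frac{1}{\frac{2}{417} \left(- \frac{2489}{2471}\right) \frac{1150110070}{6195121} + 2455870} = \frac{1}{- \frac{2300220140}{2564683023} + 2455870} = \frac{1}{\frac{6298525795474870}{2564683023}} = \frac{2564683023}{6298525795474870}$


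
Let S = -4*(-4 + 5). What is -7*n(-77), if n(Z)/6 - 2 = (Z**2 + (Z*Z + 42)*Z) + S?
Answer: 19061280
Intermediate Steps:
S = -4 (S = -4*1 = -4)
n(Z) = -12 + 6*Z**2 + 6*Z*(42 + Z**2) (n(Z) = 12 + 6*((Z**2 + (Z*Z + 42)*Z) - 4) = 12 + 6*((Z**2 + (Z**2 + 42)*Z) - 4) = 12 + 6*((Z**2 + (42 + Z**2)*Z) - 4) = 12 + 6*((Z**2 + Z*(42 + Z**2)) - 4) = 12 + 6*(-4 + Z**2 + Z*(42 + Z**2)) = 12 + (-24 + 6*Z**2 + 6*Z*(42 + Z**2)) = -12 + 6*Z**2 + 6*Z*(42 + Z**2))
-7*n(-77) = -7*(-12 + 6*(-77)**2 + 6*(-77)**3 + 252*(-77)) = -7*(-12 + 6*5929 + 6*(-456533) - 19404) = -7*(-12 + 35574 - 2739198 - 19404) = -7*(-2723040) = 19061280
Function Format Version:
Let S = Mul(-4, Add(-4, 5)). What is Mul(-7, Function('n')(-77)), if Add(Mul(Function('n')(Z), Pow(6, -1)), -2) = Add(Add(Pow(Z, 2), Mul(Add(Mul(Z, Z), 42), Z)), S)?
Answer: 19061280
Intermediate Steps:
S = -4 (S = Mul(-4, 1) = -4)
Function('n')(Z) = Add(-12, Mul(6, Pow(Z, 2)), Mul(6, Z, Add(42, Pow(Z, 2)))) (Function('n')(Z) = Add(12, Mul(6, Add(Add(Pow(Z, 2), Mul(Add(Mul(Z, Z), 42), Z)), -4))) = Add(12, Mul(6, Add(Add(Pow(Z, 2), Mul(Add(Pow(Z, 2), 42), Z)), -4))) = Add(12, Mul(6, Add(Add(Pow(Z, 2), Mul(Add(42, Pow(Z, 2)), Z)), -4))) = Add(12, Mul(6, Add(Add(Pow(Z, 2), Mul(Z, Add(42, Pow(Z, 2)))), -4))) = Add(12, Mul(6, Add(-4, Pow(Z, 2), Mul(Z, Add(42, Pow(Z, 2)))))) = Add(12, Add(-24, Mul(6, Pow(Z, 2)), Mul(6, Z, Add(42, Pow(Z, 2))))) = Add(-12, Mul(6, Pow(Z, 2)), Mul(6, Z, Add(42, Pow(Z, 2)))))
Mul(-7, Function('n')(-77)) = Mul(-7, Add(-12, Mul(6, Pow(-77, 2)), Mul(6, Pow(-77, 3)), Mul(252, -77))) = Mul(-7, Add(-12, Mul(6, 5929), Mul(6, -456533), -19404)) = Mul(-7, Add(-12, 35574, -2739198, -19404)) = Mul(-7, -2723040) = 19061280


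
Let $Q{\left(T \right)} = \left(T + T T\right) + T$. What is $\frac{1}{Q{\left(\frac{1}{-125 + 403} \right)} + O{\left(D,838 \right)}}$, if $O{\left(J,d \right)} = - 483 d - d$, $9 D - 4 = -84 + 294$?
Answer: $- \frac{77284}{31345771571} \approx -2.4655 \cdot 10^{-6}$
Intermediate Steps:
$D = \frac{214}{9}$ ($D = \frac{4}{9} + \frac{-84 + 294}{9} = \frac{4}{9} + \frac{1}{9} \cdot 210 = \frac{4}{9} + \frac{70}{3} = \frac{214}{9} \approx 23.778$)
$O{\left(J,d \right)} = - 484 d$
$Q{\left(T \right)} = T^{2} + 2 T$ ($Q{\left(T \right)} = \left(T + T^{2}\right) + T = T^{2} + 2 T$)
$\frac{1}{Q{\left(\frac{1}{-125 + 403} \right)} + O{\left(D,838 \right)}} = \frac{1}{\frac{2 + \frac{1}{-125 + 403}}{-125 + 403} - 405592} = \frac{1}{\frac{2 + \frac{1}{278}}{278} - 405592} = \frac{1}{\frac{1}{278} \cdot \frac{557}{278} - 405592} = \frac{1}{\frac{557}{77284} - 405592} = \frac{1}{- \frac{31345771571}{77284}} = - \frac{77284}{31345771571}$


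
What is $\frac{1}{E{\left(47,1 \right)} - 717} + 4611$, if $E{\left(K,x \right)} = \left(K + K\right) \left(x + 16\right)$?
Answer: $\frac{4062292}{881} \approx 4611.0$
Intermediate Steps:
$E{\left(K,x \right)} = 2 K \left(16 + x\right)$
$\frac{1}{E{\left(47,1 \right)} - 717} + 4611 = \frac{1}{2 \cdot 47 \left(16 + 1\right) - 717} + 4611 = \frac{1}{2 \cdot 47 \cdot 17 - 717} + 4611 = \frac{1}{1598 - 717} + 4611 = \frac{1}{881} + 4611 = \frac{4062292}{881}$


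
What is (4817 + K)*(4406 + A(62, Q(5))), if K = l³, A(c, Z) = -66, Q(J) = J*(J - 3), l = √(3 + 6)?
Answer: 21022960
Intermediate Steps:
l = 3 (l = √9 = 3)
Q(J) = J*(-3 + J)
K = 27 (K = 3³ = 27)
(4817 + K)*(4406 + A(62, Q(5))) = (4817 + 27)*(4406 - 66) = 4844*4340 = 21022960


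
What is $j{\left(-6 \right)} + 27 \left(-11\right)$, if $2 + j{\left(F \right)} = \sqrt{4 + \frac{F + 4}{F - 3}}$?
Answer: $-299 + \frac{\sqrt{38}}{3} \approx -296.95$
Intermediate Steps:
$j{\left(F \right)} = -2 + \sqrt{4 + \frac{4 + F}{-3 + F}}$ ($j{\left(F \right)} = -2 + \sqrt{4 + \frac{F + 4}{F - 3}} = -2 + \sqrt{4 + \frac{4 + F}{-3 + F}}$)
$j{\left(-6 \right)} + 27 \left(-11\right) = \left(-2 + \sqrt{\frac{-8 + 5 \left(-6\right)}{-3 - 6}}\right) + 27 \left(-11\right) = \left(-2 + \sqrt{\frac{-8 - 30}{-9}}\right) - 297 = \left(-2 + \sqrt{\left(- \frac{1}{9}\right) \left(-38\right)}\right) - 297 = \left(-2 + \sqrt{\frac{38}{9}}\right) - 297 = \left(-2 + \frac{\sqrt{38}}{3}\right) - 297 = -299 + \frac{\sqrt{38}}{3}$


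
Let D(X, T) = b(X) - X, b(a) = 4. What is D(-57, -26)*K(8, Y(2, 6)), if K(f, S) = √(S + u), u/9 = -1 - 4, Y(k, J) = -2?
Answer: 61*I*√47 ≈ 418.19*I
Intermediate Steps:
u = -45 (u = 9*(-1 - 4) = 9*(-5) = -45)
D(X, T) = 4 - X
K(f, S) = √(-45 + S) (K(f, S) = √(S - 45) = √(-45 + S))
D(-57, -26)*K(8, Y(2, 6)) = (4 - 1*(-57))*√(-45 - 2) = (4 + 57)*√(-47) = 61*(I*√47) = 61*I*√47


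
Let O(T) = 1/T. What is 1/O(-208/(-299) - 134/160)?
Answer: -261/1840 ≈ -0.14185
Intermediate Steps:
1/O(-208/(-299) - 134/160) = 1/(1/(-208/(-299) - 134/160)) = 1/(1/(-208*(-1/299) - 134*1/160)) = 1/(1/(16/23 - 67/80)) = 1/(1/(-261/1840)) = 1/(-1840/261) = -261/1840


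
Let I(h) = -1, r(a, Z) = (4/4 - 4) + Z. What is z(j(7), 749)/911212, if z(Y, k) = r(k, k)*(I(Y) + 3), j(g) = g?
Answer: 373/227803 ≈ 0.0016374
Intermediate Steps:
r(a, Z) = -3 + Z (r(a, Z) = (4*(¼) - 4) + Z = (1 - 4) + Z = -3 + Z)
z(Y, k) = -6 + 2*k (z(Y, k) = (-3 + k)*(-1 + 3) = (-3 + k)*2 = -6 + 2*k)
z(j(7), 749)/911212 = (-6 + 2*749)/911212 = (-6 + 1498)*(1/911212) = 1492*(1/911212) = 373/227803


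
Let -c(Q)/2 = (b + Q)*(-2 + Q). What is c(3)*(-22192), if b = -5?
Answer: -88768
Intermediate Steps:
c(Q) = -2*(-5 + Q)*(-2 + Q)
c(3)*(-22192) = (-20 - 2*3² + 14*3)*(-22192) = (-20 - 2*9 + 42)*(-22192) = (-20 - 18 + 42)*(-22192) = 4*(-22192) = -88768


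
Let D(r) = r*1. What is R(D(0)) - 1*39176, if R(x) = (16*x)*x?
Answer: -39176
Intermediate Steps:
D(r) = r
R(x) = 16*x²
R(D(0)) - 1*39176 = 16*0² - 1*39176 = 16*0 - 39176 = 0 - 39176 = -39176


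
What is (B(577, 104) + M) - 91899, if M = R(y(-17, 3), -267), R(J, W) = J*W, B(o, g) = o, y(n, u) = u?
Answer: -92123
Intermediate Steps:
M = -801 (M = 3*(-267) = -801)
(B(577, 104) + M) - 91899 = (577 - 801) - 91899 = -224 - 91899 = -92123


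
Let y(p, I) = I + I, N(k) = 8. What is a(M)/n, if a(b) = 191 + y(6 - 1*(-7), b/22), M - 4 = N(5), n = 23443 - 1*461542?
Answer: -2113/4819089 ≈ -0.00043846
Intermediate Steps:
y(p, I) = 2*I
n = -438099 (n = 23443 - 461542 = -438099)
M = 12 (M = 4 + 8 = 12)
a(b) = 191 + b/11 (a(b) = 191 + 2*(b/22) = 191 + b/11)
a(M)/n = (191 + (1/11)*12)/(-438099) = (191 + 12/11)*(-1/438099) = (2113/11)*(-1/438099) = -2113/4819089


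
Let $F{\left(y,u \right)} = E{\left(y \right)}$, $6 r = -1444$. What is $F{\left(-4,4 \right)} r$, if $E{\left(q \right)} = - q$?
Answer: $- \frac{2888}{3} \approx -962.67$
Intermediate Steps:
$r = - \frac{722}{3}$ ($r = \frac{1}{6} \left(-1444\right) = - \frac{722}{3} \approx -240.67$)
$F{\left(y,u \right)} = - y$
$F{\left(-4,4 \right)} r = \left(-1\right) \left(-4\right) \left(- \frac{722}{3}\right) = 4 \left(- \frac{722}{3}\right) = - \frac{2888}{3}$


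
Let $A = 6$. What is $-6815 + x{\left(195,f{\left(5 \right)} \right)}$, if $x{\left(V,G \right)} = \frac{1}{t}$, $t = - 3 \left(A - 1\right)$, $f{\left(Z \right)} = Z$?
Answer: $- \frac{102226}{15} \approx -6815.1$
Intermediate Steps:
$t = -15$ ($t = - 3 \left(6 - 1\right) = \left(-3\right) 5 = -15$)
$x{\left(V,G \right)} = - \frac{1}{15}$ ($x{\left(V,G \right)} = \frac{1}{-15} = - \frac{1}{15}$)
$-6815 + x{\left(195,f{\left(5 \right)} \right)} = -6815 - \frac{1}{15} = - \frac{102226}{15}$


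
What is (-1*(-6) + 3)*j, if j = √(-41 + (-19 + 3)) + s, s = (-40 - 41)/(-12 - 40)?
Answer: 729/52 + 9*I*√57 ≈ 14.019 + 67.948*I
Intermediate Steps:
s = 81/52 (s = -81/(-52) = -81*(-1/52) = 81/52 ≈ 1.5577)
j = 81/52 + I*√57 (j = √(-41 + (-19 + 3)) + 81/52 = √(-41 - 16) + 81/52 = √(-57) + 81/52 = I*√57 + 81/52 = 81/52 + I*√57 ≈ 1.5577 + 7.5498*I)
(-1*(-6) + 3)*j = (-1*(-6) + 3)*(81/52 + I*√57) = (6 + 3)*(81/52 + I*√57) = 9*(81/52 + I*√57) = 729/52 + 9*I*√57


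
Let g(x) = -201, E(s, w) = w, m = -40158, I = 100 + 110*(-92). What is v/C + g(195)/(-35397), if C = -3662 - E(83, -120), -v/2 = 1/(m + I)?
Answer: 86289263/15195955698 ≈ 0.0056784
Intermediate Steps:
I = -10020 (I = 100 - 10120 = -10020)
v = 1/25089 (v = -2/(-40158 - 10020) = -2/(-50178) = -2*(-1/50178) = 1/25089 ≈ 3.9858e-5)
C = -3542 (C = -3662 - 1*(-120) = -3662 + 120 = -3542)
v/C + g(195)/(-35397) = (1/25089)/(-3542) - 201/(-35397) = (1/25089)*(-1/3542) - 201*(-1/35397) = -1/88865238 + 67/11799 = 86289263/15195955698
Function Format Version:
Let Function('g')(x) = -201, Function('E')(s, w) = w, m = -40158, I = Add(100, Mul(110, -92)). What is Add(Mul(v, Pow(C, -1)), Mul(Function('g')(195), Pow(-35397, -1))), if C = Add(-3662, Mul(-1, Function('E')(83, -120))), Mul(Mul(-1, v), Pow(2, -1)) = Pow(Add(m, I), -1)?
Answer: Rational(86289263, 15195955698) ≈ 0.0056784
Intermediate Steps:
I = -10020 (I = Add(100, -10120) = -10020)
v = Rational(1, 25089) (v = Mul(-2, Pow(Add(-40158, -10020), -1)) = Mul(-2, Pow(-50178, -1)) = Mul(-2, Rational(-1, 50178)) = Rational(1, 25089) ≈ 3.9858e-5)
C = -3542 (C = Add(-3662, Mul(-1, -120)) = Add(-3662, 120) = -3542)
Add(Mul(v, Pow(C, -1)), Mul(Function('g')(195), Pow(-35397, -1))) = Add(Mul(Rational(1, 25089), Pow(-3542, -1)), Mul(-201, Pow(-35397, -1))) = Add(Mul(Rational(1, 25089), Rational(-1, 3542)), Mul(-201, Rational(-1, 35397))) = Add(Rational(-1, 88865238), Rational(67, 11799)) = Rational(86289263, 15195955698)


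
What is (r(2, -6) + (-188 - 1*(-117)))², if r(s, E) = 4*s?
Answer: 3969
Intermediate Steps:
(r(2, -6) + (-188 - 1*(-117)))² = (4*2 + (-188 - 1*(-117)))² = (8 + (-188 + 117))² = (8 - 71)² = (-63)² = 3969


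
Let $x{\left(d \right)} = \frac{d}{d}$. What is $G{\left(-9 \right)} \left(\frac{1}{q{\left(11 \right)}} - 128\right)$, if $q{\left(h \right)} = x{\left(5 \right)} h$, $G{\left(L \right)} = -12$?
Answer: $\frac{16884}{11} \approx 1534.9$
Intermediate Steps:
$x{\left(d \right)} = 1$
$q{\left(h \right)} = h$ ($q{\left(h \right)} = 1 h = h$)
$G{\left(-9 \right)} \left(\frac{1}{q{\left(11 \right)}} - 128\right) = - 12 \left(\frac{1}{11} - 128\right) = \left(-12\right) \left(- \frac{1407}{11}\right) = \frac{16884}{11}$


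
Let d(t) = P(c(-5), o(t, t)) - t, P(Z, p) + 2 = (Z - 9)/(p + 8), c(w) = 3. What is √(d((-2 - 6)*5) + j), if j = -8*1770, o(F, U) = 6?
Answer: 11*I*√5719/7 ≈ 118.84*I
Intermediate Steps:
j = -14160
P(Z, p) = -2 + (-9 + Z)/(8 + p) (P(Z, p) = -2 + (Z - 9)/(p + 8) = -2 + (-9 + Z)/(8 + p))
d(t) = -17/7 - t (d(t) = (-25 + 3 - 2*6)/(8 + 6) - t = (-25 + 3 - 12)/14 - t = (1/14)*(-34) - t = -17/7 - t)
√(d((-2 - 6)*5) + j) = √((-17/7 - (-2 - 6)*5) - 14160) = √((-17/7 - (-8)*5) - 14160) = √((-17/7 - 1*(-40)) - 14160) = √((-17/7 + 40) - 14160) = √(263/7 - 14160) = √(-98857/7) = 11*I*√5719/7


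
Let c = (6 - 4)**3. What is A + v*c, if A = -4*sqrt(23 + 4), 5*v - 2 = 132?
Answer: 1072/5 - 12*sqrt(3) ≈ 193.62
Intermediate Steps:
v = 134/5 (v = 2/5 + (1/5)*132 = 2/5 + 132/5 = 134/5 ≈ 26.800)
A = -12*sqrt(3) ≈ -20.785
c = 8 (c = 2**3 = 8)
A + v*c = -12*sqrt(3) + (134/5)*8 = -12*sqrt(3) + 1072/5 = 1072/5 - 12*sqrt(3)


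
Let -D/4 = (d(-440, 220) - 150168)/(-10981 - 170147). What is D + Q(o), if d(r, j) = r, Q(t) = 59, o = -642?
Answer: 1260515/22641 ≈ 55.674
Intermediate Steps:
D = -75304/22641 (D = -4*(-440 - 150168)/(-10981 - 170147) = -(-602432)/(-181128) = -(-602432)*(-1)/181128 = -4*18826/22641 = -75304/22641 ≈ -3.3260)
D + Q(o) = -75304/22641 + 59 = 1260515/22641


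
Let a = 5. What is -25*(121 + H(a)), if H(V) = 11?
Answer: -3300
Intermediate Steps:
-25*(121 + H(a)) = -25*(121 + 11) = -25*132 = -3300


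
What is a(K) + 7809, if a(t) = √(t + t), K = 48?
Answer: 7809 + 4*√6 ≈ 7818.8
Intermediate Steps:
a(t) = √2*√t (a(t) = √(2*t) = √2*√t)
a(K) + 7809 = √2*√48 + 7809 = √2*(4*√3) + 7809 = 4*√6 + 7809 = 7809 + 4*√6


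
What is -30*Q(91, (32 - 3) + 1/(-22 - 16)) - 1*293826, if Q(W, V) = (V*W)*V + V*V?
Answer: -942489876/361 ≈ -2.6108e+6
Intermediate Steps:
Q(W, V) = V² + W*V² (Q(W, V) = W*V² + V² = V² + W*V²)
-30*Q(91, (32 - 3) + 1/(-22 - 16)) - 1*293826 = -30*((32 - 3) + 1/(-22 - 16))²*(1 + 91) - 1*293826 = -30*(29 + 1/(-38))²*92 - 293826 = -30*(29 - 1/38)²*92 - 293826 = -30*(1101/38)²*92 - 293826 = -18183015*92/722 - 293826 = -30*27880623/361 - 293826 = -836418690/361 - 293826 = -942489876/361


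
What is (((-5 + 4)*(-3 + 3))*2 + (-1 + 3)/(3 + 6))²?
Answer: 4/81 ≈ 0.049383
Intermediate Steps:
(((-5 + 4)*(-3 + 3))*2 + (-1 + 3)/(3 + 6))² = (-1*0*2 + 2/9)² = (0*2 + 2*(⅑))² = (0 + 2/9)² = (2/9)² = 4/81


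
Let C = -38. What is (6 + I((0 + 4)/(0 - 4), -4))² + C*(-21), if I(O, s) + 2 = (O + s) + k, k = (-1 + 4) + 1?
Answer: 807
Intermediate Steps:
k = 4 (k = 3 + 1 = 4)
I(O, s) = 2 + O + s (I(O, s) = -2 + ((O + s) + 4) = -2 + (4 + O + s) = 2 + O + s)
(6 + I((0 + 4)/(0 - 4), -4))² + C*(-21) = (6 + (2 + (0 + 4)/(0 - 4) - 4))² - 38*(-21) = (6 + (2 + 4/(-4) - 4))² + 798 = (6 + (2 + 4*(-¼) - 4))² + 798 = (6 + (2 - 1 - 4))² + 798 = (6 - 3)² + 798 = 3² + 798 = 9 + 798 = 807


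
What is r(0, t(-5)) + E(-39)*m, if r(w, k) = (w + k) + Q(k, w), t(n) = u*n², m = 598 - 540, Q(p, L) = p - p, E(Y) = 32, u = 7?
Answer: 2031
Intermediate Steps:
Q(p, L) = 0
m = 58
t(n) = 7*n²
r(w, k) = k + w (r(w, k) = (w + k) + 0 = (k + w) + 0 = k + w)
r(0, t(-5)) + E(-39)*m = (7*(-5)² + 0) + 32*58 = (7*25 + 0) + 1856 = (175 + 0) + 1856 = 175 + 1856 = 2031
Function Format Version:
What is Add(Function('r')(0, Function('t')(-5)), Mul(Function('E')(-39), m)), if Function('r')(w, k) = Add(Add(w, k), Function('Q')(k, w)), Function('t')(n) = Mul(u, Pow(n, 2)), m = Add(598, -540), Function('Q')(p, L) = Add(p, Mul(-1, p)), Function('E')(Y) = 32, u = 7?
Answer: 2031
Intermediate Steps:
Function('Q')(p, L) = 0
m = 58
Function('t')(n) = Mul(7, Pow(n, 2))
Function('r')(w, k) = Add(k, w) (Function('r')(w, k) = Add(Add(w, k), 0) = Add(Add(k, w), 0) = Add(k, w))
Add(Function('r')(0, Function('t')(-5)), Mul(Function('E')(-39), m)) = Add(Add(Mul(7, Pow(-5, 2)), 0), Mul(32, 58)) = Add(Add(Mul(7, 25), 0), 1856) = Add(Add(175, 0), 1856) = Add(175, 1856) = 2031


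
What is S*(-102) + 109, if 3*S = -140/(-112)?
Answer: 133/2 ≈ 66.500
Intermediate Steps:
S = 5/12 (S = (-140/(-112))/3 = (-140*(-1/112))/3 = (1/3)*(5/4) = 5/12 ≈ 0.41667)
S*(-102) + 109 = (5/12)*(-102) + 109 = -85/2 + 109 = 133/2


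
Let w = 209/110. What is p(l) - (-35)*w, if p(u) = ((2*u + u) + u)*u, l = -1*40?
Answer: 12933/2 ≈ 6466.5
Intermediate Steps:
w = 19/10 (w = 209*(1/110) = 19/10 ≈ 1.9000)
l = -40
p(u) = 4*u² (p(u) = (3*u + u)*u = (4*u)*u = 4*u²)
p(l) - (-35)*w = 4*(-40)² - (-35)*19/10 = 4*1600 - 1*(-133/2) = 6400 + 133/2 = 12933/2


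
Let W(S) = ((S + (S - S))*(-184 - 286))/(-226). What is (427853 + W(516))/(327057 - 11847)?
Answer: 48468649/35618730 ≈ 1.3608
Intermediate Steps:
W(S) = 235*S/113 (W(S) = ((S + 0)*(-470))*(-1/226) = (S*(-470))*(-1/226) = -470*S*(-1/226) = 235*S/113)
(427853 + W(516))/(327057 - 11847) = (427853 + (235/113)*516)/(327057 - 11847) = (427853 + 121260/113)/315210 = (48468649/113)*(1/315210) = 48468649/35618730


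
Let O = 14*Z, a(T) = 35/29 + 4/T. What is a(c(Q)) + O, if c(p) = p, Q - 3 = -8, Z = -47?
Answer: -95351/145 ≈ -657.59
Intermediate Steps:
Q = -5 (Q = 3 - 8 = -5)
a(T) = 35/29 + 4/T (a(T) = 35*(1/29) + 4/T = 35/29 + 4/T)
O = -658 (O = 14*(-47) = -658)
a(c(Q)) + O = (35/29 + 4/(-5)) - 658 = (35/29 + 4*(-1/5)) - 658 = (35/29 - 4/5) - 658 = 59/145 - 658 = -95351/145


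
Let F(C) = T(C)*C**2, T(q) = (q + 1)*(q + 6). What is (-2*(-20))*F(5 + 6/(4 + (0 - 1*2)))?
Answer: 322560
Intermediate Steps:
T(q) = (1 + q)*(6 + q)
F(C) = C**2*(6 + C**2 + 7*C) (F(C) = (6 + C**2 + 7*C)*C**2 = C**2*(6 + C**2 + 7*C))
(-2*(-20))*F(5 + 6/(4 + (0 - 1*2))) = (-2*(-20))*((5 + 6/(4 + (0 - 1*2)))**2*(6 + (5 + 6/(4 + (0 - 1*2)))**2 + 7*(5 + 6/(4 + (0 - 1*2))))) = 40*((5 + 6/(4 + (0 - 2)))**2*(6 + (5 + 6/(4 + (0 - 2)))**2 + 7*(5 + 6/(4 + (0 - 2))))) = 40*((5 + 6/(4 - 2))**2*(6 + (5 + 6/(4 - 2))**2 + 7*(5 + 6/(4 - 2)))) = 40*((5 + 6/2)**2*(6 + (5 + 6/2)**2 + 7*(5 + 6/2))) = 40*((5 + 6*(1/2))**2*(6 + (5 + 6*(1/2))**2 + 7*(5 + 6*(1/2)))) = 40*((5 + 3)**2*(6 + (5 + 3)**2 + 7*(5 + 3))) = 40*(8**2*(6 + 8**2 + 7*8)) = 40*(64*(6 + 64 + 56)) = 40*(64*126) = 40*8064 = 322560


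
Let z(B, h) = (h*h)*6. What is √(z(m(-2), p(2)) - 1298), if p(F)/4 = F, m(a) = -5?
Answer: I*√914 ≈ 30.232*I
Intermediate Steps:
p(F) = 4*F
z(B, h) = 6*h² (z(B, h) = h²*6 = 6*h²)
√(z(m(-2), p(2)) - 1298) = √(6*(4*2)² - 1298) = √(6*8² - 1298) = √(6*64 - 1298) = √(384 - 1298) = √(-914) = I*√914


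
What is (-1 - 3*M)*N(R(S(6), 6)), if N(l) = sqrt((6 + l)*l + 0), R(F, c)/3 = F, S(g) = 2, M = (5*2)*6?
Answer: -1086*sqrt(2) ≈ -1535.8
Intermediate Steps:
M = 60 (M = 10*6 = 60)
R(F, c) = 3*F
N(l) = sqrt(l*(6 + l)) (N(l) = sqrt(l*(6 + l) + 0) = sqrt(l*(6 + l)))
(-1 - 3*M)*N(R(S(6), 6)) = (-1 - 3*60)*sqrt((3*2)*(6 + 3*2)) = (-1 - 180)*sqrt(6*(6 + 6)) = -181*6*sqrt(2) = -1086*sqrt(2)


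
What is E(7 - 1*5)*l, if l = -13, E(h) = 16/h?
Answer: -104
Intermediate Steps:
E(7 - 1*5)*l = (16/(7 - 1*5))*(-13) = (16/(7 - 5))*(-13) = (16/2)*(-13) = (16*(1/2))*(-13) = 8*(-13) = -104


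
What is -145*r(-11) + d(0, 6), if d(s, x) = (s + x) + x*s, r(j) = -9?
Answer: 1311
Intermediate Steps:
d(s, x) = s + x + s*x (d(s, x) = (s + x) + s*x = s + x + s*x)
-145*r(-11) + d(0, 6) = -145*(-9) + (0 + 6 + 0*6) = 1305 + (0 + 6 + 0) = 1305 + 6 = 1311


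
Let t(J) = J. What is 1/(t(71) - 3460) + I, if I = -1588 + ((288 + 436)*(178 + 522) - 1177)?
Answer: 1708174614/3389 ≈ 5.0404e+5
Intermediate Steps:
I = 504035 (I = -1588 + (724*700 - 1177) = -1588 + (506800 - 1177) = -1588 + 505623 = 504035)
1/(t(71) - 3460) + I = 1/(71 - 3460) + 504035 = 1/(-3389) + 504035 = -1/3389 + 504035 = 1708174614/3389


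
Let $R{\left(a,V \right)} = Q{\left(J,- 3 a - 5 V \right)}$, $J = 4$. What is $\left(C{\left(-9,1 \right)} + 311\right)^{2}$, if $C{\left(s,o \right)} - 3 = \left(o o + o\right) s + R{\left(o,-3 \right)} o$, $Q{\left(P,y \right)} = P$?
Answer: $90000$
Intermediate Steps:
$R{\left(a,V \right)} = 4$
$C{\left(s,o \right)} = 3 + 4 o + s \left(o + o^{2}\right)$ ($C{\left(s,o \right)} = 3 + \left(\left(o o + o\right) s + 4 o\right) = 3 + \left(\left(o^{2} + o\right) s + 4 o\right) = 3 + \left(\left(o + o^{2}\right) s + 4 o\right) = 3 + \left(s \left(o + o^{2}\right) + 4 o\right) = 3 + \left(4 o + s \left(o + o^{2}\right)\right) = 3 + 4 o + s \left(o + o^{2}\right)$)
$\left(C{\left(-9,1 \right)} + 311\right)^{2} = \left(\left(3 + 4 \cdot 1 + 1 \left(-9\right) - 9 \cdot 1^{2}\right) + 311\right)^{2} = \left(\left(3 + 4 - 9 - 9\right) + 311\right)^{2} = \left(-11 + 311\right)^{2} = 300^{2} = 90000$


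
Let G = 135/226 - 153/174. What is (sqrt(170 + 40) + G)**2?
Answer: 2255986866/10738729 - 1848*sqrt(210)/3277 ≈ 201.91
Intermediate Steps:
G = -924/3277 (G = 135*(1/226) - 153*1/174 = 135/226 - 51/58 = -924/3277 ≈ -0.28197)
(sqrt(170 + 40) + G)**2 = (sqrt(170 + 40) - 924/3277)**2 = (sqrt(210) - 924/3277)**2 = (-924/3277 + sqrt(210))**2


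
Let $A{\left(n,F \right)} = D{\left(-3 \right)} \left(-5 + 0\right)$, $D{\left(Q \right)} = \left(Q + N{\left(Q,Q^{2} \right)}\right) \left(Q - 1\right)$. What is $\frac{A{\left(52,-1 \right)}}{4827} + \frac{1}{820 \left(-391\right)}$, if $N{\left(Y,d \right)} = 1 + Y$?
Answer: $- \frac{32066827}{1547632740} \approx -0.02072$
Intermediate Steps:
$D{\left(Q \right)} = \left(1 + 2 Q\right) \left(-1 + Q\right)$ ($D{\left(Q \right)} = \left(Q + \left(1 + Q\right)\right) \left(Q - 1\right) = \left(1 + 2 Q\right) \left(-1 + Q\right)$)
$A{\left(n,F \right)} = -100$ ($A{\left(n,F \right)} = \left(-1 - -3 + 2 \left(-3\right)^{2}\right) \left(-5 + 0\right) = \left(-1 + 3 + 2 \cdot 9\right) \left(-5\right) = \left(-1 + 3 + 18\right) \left(-5\right) = 20 \left(-5\right) = -100$)
$\frac{A{\left(52,-1 \right)}}{4827} + \frac{1}{820 \left(-391\right)} = - \frac{100}{4827} + \frac{1}{820 \left(-391\right)} = \left(-100\right) \frac{1}{4827} + \frac{1}{820} \left(- \frac{1}{391}\right) = - \frac{100}{4827} - \frac{1}{320620} = - \frac{32066827}{1547632740}$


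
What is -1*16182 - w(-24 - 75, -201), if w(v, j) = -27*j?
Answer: -21609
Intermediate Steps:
-1*16182 - w(-24 - 75, -201) = -1*16182 - (-27)*(-201) = -16182 - 1*5427 = -16182 - 5427 = -21609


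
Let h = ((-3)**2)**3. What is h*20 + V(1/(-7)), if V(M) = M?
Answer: 102059/7 ≈ 14580.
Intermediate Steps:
h = 729 (h = 9**3 = 729)
h*20 + V(1/(-7)) = 729*20 + 1/(-7) = 14580 - 1/7 = 102059/7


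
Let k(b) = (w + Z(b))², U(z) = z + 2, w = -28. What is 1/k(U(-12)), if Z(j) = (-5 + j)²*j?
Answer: 1/5189284 ≈ 1.9270e-7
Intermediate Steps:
Z(j) = j*(-5 + j)²
U(z) = 2 + z
k(b) = (-28 + b*(-5 + b)²)²
1/k(U(-12)) = 1/((-28 + (2 - 12)*(-5 + (2 - 12))²)²) = 1/((-28 - 10*(-5 - 10)²)²) = 1/((-28 - 10*(-15)²)²) = 1/((-28 - 10*225)²) = 1/((-28 - 2250)²) = 1/((-2278)²) = 1/5189284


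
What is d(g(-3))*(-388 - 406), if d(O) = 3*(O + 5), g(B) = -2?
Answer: -7146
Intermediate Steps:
d(O) = 15 + 3*O (d(O) = 3*(5 + O) = 15 + 3*O)
d(g(-3))*(-388 - 406) = (15 + 3*(-2))*(-388 - 406) = (15 - 6)*(-794) = 9*(-794) = -7146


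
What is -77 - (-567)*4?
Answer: 2191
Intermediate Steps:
-77 - (-567)*4 = -77 - 81*(-28) = -77 + 2268 = 2191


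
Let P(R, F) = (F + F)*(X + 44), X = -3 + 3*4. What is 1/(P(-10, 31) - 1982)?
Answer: 1/1304 ≈ 0.00076687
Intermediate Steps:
X = 9 (X = -3 + 12 = 9)
P(R, F) = 106*F (P(R, F) = (F + F)*(9 + 44) = (2*F)*53 = 106*F)
1/(P(-10, 31) - 1982) = 1/(106*31 - 1982) = 1/(3286 - 1982) = 1/1304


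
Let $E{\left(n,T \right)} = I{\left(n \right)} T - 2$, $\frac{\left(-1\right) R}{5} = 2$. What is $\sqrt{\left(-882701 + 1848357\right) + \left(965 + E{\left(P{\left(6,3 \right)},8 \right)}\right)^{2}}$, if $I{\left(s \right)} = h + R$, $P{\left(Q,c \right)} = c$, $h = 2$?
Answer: $\sqrt{1773857} \approx 1331.9$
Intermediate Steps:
$R = -10$ ($R = \left(-5\right) 2 = -10$)
$I{\left(s \right)} = -8$ ($I{\left(s \right)} = 2 - 10 = -8$)
$E{\left(n,T \right)} = -2 - 8 T$ ($E{\left(n,T \right)} = - 8 T - 2 = -2 - 8 T$)
$\sqrt{\left(-882701 + 1848357\right) + \left(965 + E{\left(P{\left(6,3 \right)},8 \right)}\right)^{2}} = \sqrt{\left(-882701 + 1848357\right) + \left(965 - 66\right)^{2}} = \sqrt{965656 + \left(965 - 66\right)^{2}} = \sqrt{965656 + 899^{2}} = \sqrt{965656 + 808201} = \sqrt{1773857}$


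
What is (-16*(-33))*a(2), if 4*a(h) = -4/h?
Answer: -264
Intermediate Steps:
a(h) = -1/h (a(h) = (-4/h)/4 = -1/h)
(-16*(-33))*a(2) = (-16*(-33))*(-1/2) = 528*(-1*1/2) = 528*(-1/2) = -264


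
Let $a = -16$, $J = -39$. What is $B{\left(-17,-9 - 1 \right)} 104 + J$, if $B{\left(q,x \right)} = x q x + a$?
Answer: $-178503$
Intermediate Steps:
$B{\left(q,x \right)} = -16 + q x^{2}$ ($B{\left(q,x \right)} = x q x - 16 = q x x - 16 = q x^{2} - 16 = -16 + q x^{2}$)
$B{\left(-17,-9 - 1 \right)} 104 + J = \left(-16 - 17 \left(-9 - 1\right)^{2}\right) 104 - 39 = \left(-16 - 17 \left(-10\right)^{2}\right) 104 - 39 = \left(-16 - 1700\right) 104 - 39 = \left(-1716\right) 104 - 39 = -178464 - 39 = -178503$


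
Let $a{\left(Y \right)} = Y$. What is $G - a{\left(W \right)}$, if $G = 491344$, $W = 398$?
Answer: $490946$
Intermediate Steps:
$G - a{\left(W \right)} = 491344 - 398 = 490946$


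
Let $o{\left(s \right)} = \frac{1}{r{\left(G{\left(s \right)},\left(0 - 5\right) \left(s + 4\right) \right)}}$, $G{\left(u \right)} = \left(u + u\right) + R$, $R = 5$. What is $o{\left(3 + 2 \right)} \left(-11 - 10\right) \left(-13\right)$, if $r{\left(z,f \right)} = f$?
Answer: $- \frac{91}{15} \approx -6.0667$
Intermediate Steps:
$G{\left(u \right)} = 5 + 2 u$ ($G{\left(u \right)} = \left(u + u\right) + 5 = 2 u + 5 = 5 + 2 u$)
$o{\left(s \right)} = \frac{1}{-20 - 5 s}$ ($o{\left(s \right)} = \frac{1}{\left(0 - 5\right) \left(s + 4\right)} = \frac{1}{\left(-5\right) \left(4 + s\right)} = \frac{1}{-20 - 5 s}$)
$o{\left(3 + 2 \right)} \left(-11 - 10\right) \left(-13\right) = - \frac{1}{20 + 5 \left(3 + 2\right)} \left(-11 - 10\right) \left(-13\right) = - \frac{1}{20 + 5 \cdot 5} \left(\left(-21\right) \left(-13\right)\right) = - \frac{1}{20 + 25} \cdot 273 = - \frac{1}{45} \cdot 273 = \left(-1\right) \frac{1}{45} \cdot 273 = \left(- \frac{1}{45}\right) 273 = - \frac{91}{15}$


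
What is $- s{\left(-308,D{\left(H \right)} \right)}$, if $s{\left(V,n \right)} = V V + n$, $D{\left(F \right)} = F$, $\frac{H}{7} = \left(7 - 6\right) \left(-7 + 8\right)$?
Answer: $-94871$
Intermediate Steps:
$H = 7$ ($H = 7 \left(7 - 6\right) \left(-7 + 8\right) = 7 \cdot 1 \cdot 1 = 7 \cdot 1 = 7$)
$s{\left(V,n \right)} = n + V^{2}$ ($s{\left(V,n \right)} = V^{2} + n = n + V^{2}$)
$- s{\left(-308,D{\left(H \right)} \right)} = - (7 + \left(-308\right)^{2}) = - (7 + 94864) = \left(-1\right) 94871 = -94871$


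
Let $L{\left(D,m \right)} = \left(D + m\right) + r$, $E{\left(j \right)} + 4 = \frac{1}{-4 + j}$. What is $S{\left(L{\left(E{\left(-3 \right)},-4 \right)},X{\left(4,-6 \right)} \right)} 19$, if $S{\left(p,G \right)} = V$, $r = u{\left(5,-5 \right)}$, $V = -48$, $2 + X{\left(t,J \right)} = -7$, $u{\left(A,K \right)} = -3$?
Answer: $-912$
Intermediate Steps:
$X{\left(t,J \right)} = -9$ ($X{\left(t,J \right)} = -2 - 7 = -9$)
$E{\left(j \right)} = -4 + \frac{1}{-4 + j}$
$r = -3$
$L{\left(D,m \right)} = -3 + D + m$ ($L{\left(D,m \right)} = \left(D + m\right) - 3 = -3 + D + m$)
$S{\left(p,G \right)} = -48$
$S{\left(L{\left(E{\left(-3 \right)},-4 \right)},X{\left(4,-6 \right)} \right)} 19 = \left(-48\right) 19 = -912$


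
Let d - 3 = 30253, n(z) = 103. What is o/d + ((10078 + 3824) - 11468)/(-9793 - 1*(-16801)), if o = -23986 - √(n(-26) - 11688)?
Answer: -2951587/6626064 - I*√11585/30256 ≈ -0.44545 - 0.0035574*I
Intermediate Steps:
d = 30256 (d = 3 + 30253 = 30256)
o = -23986 - I*√11585 (o = -23986 - √(103 - 11688) = -23986 - √(-11585) = -23986 - I*√11585 ≈ -23986.0 - 107.63*I)
o/d + ((10078 + 3824) - 11468)/(-9793 - 1*(-16801)) = (-23986 - I*√11585)/30256 + ((10078 + 3824) - 11468)/(-9793 - 1*(-16801)) = (-23986 - I*√11585)*(1/30256) + (13902 - 11468)/(-9793 + 16801) = (-11993/15128 - I*√11585/30256) + 2434/7008 = (-11993/15128 - I*√11585/30256) + 2434*(1/7008) = (-11993/15128 - I*√11585/30256) + 1217/3504 = -2951587/6626064 - I*√11585/30256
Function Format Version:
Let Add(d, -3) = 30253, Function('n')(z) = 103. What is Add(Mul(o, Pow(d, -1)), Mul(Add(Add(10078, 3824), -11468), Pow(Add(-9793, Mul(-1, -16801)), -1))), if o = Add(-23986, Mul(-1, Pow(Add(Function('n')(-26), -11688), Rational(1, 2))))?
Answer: Add(Rational(-2951587, 6626064), Mul(Rational(-1, 30256), I, Pow(11585, Rational(1, 2)))) ≈ Add(-0.44545, Mul(-0.0035574, I))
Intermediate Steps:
d = 30256 (d = Add(3, 30253) = 30256)
o = Add(-23986, Mul(-1, I, Pow(11585, Rational(1, 2)))) (o = Add(-23986, Mul(-1, Pow(Add(103, -11688), Rational(1, 2)))) = Add(-23986, Mul(-1, Pow(-11585, Rational(1, 2)))) = Add(-23986, Mul(-1, Mul(I, Pow(11585, Rational(1, 2))))) = Add(-23986, Mul(-1, I, Pow(11585, Rational(1, 2)))) ≈ Add(-23986., Mul(-107.63, I)))
Add(Mul(o, Pow(d, -1)), Mul(Add(Add(10078, 3824), -11468), Pow(Add(-9793, Mul(-1, -16801)), -1))) = Add(Mul(Add(-23986, Mul(-1, I, Pow(11585, Rational(1, 2)))), Pow(30256, -1)), Mul(Add(Add(10078, 3824), -11468), Pow(Add(-9793, Mul(-1, -16801)), -1))) = Add(Mul(Add(-23986, Mul(-1, I, Pow(11585, Rational(1, 2)))), Rational(1, 30256)), Mul(Add(13902, -11468), Pow(Add(-9793, 16801), -1))) = Add(Add(Rational(-11993, 15128), Mul(Rational(-1, 30256), I, Pow(11585, Rational(1, 2)))), Mul(2434, Pow(7008, -1))) = Add(Add(Rational(-11993, 15128), Mul(Rational(-1, 30256), I, Pow(11585, Rational(1, 2)))), Mul(2434, Rational(1, 7008))) = Add(Add(Rational(-11993, 15128), Mul(Rational(-1, 30256), I, Pow(11585, Rational(1, 2)))), Rational(1217, 3504)) = Add(Rational(-2951587, 6626064), Mul(Rational(-1, 30256), I, Pow(11585, Rational(1, 2))))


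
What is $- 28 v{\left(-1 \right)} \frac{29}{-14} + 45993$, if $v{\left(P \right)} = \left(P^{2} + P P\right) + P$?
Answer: $46051$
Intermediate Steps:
$v{\left(P \right)} = P + 2 P^{2}$ ($v{\left(P \right)} = \left(P^{2} + P^{2}\right) + P = 2 P^{2} + P = P + 2 P^{2}$)
$- 28 v{\left(-1 \right)} \frac{29}{-14} + 45993 = - 28 \left(- (1 + 2 \left(-1\right))\right) \frac{29}{-14} + 45993 = - 28 \left(- (1 - 2)\right) 29 \left(- \frac{1}{14}\right) + 45993 = - 28 \left(\left(-1\right) \left(-1\right)\right) \left(- \frac{29}{14}\right) + 45993 = \left(-28\right) 1 \left(- \frac{29}{14}\right) + 45993 = \left(-28\right) \left(- \frac{29}{14}\right) + 45993 = 58 + 45993 = 46051$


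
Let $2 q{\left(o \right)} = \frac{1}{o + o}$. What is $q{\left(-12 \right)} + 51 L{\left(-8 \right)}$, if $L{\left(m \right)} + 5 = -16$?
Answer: $- \frac{51409}{48} \approx -1071.0$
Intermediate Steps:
$L{\left(m \right)} = -21$ ($L{\left(m \right)} = -5 - 16 = -21$)
$q{\left(o \right)} = \frac{1}{4 o}$ ($q{\left(o \right)} = \frac{1}{2 \left(o + o\right)} = \frac{1}{2 \cdot 2 o} = \frac{\frac{1}{2} \frac{1}{o}}{2} = \frac{1}{4 o}$)
$q{\left(-12 \right)} + 51 L{\left(-8 \right)} = \frac{1}{4 \left(-12\right)} + 51 \left(-21\right) = \frac{1}{4} \left(- \frac{1}{12}\right) - 1071 = - \frac{1}{48} - 1071 = - \frac{51409}{48}$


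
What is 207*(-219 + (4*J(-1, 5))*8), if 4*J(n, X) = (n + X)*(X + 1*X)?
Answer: 20907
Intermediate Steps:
J(n, X) = X*(X + n)/2 (J(n, X) = ((n + X)*(X + 1*X))/4 = ((X + n)*(X + X))/4 = ((X + n)*(2*X))/4 = (2*X*(X + n))/4 = X*(X + n)/2)
207*(-219 + (4*J(-1, 5))*8) = 207*(-219 + (4*((1/2)*5*(5 - 1)))*8) = 207*(-219 + (4*((1/2)*5*4))*8) = 207*(-219 + (4*10)*8) = 207*(-219 + 40*8) = 207*(-219 + 320) = 207*101 = 20907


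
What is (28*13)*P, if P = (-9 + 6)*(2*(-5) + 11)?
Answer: -1092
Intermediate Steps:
P = -3 (P = -3*(-10 + 11) = -3*1 = -3)
(28*13)*P = (28*13)*(-3) = 364*(-3) = -1092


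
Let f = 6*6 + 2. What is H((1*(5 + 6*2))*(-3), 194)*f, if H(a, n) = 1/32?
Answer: 19/16 ≈ 1.1875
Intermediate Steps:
f = 38 (f = 36 + 2 = 38)
H(a, n) = 1/32
H((1*(5 + 6*2))*(-3), 194)*f = (1/32)*38 = 19/16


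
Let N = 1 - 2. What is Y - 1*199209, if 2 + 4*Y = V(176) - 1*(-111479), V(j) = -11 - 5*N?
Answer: -685365/4 ≈ -1.7134e+5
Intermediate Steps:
N = -1
V(j) = -6 (V(j) = -11 - 5*(-1) = -11 + 5 = -6)
Y = 111471/4 (Y = -½ + (-6 - 1*(-111479))/4 = -½ + (-6 + 111479)/4 = -½ + (¼)*111473 = -½ + 111473/4 = 111471/4 ≈ 27868.)
Y - 1*199209 = 111471/4 - 1*199209 = 111471/4 - 199209 = -685365/4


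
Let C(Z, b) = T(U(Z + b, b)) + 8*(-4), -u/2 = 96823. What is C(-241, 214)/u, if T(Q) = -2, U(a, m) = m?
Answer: 17/96823 ≈ 0.00017558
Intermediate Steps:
u = -193646 (u = -2*96823 = -193646)
C(Z, b) = -34 (C(Z, b) = -2 + 8*(-4) = -2 - 32 = -34)
C(-241, 214)/u = -34/(-193646) = -34*(-1/193646) = 17/96823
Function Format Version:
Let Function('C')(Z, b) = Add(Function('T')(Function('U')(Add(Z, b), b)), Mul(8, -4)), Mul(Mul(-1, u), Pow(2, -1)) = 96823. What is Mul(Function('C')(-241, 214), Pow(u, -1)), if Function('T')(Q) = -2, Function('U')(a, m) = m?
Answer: Rational(17, 96823) ≈ 0.00017558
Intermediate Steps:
u = -193646 (u = Mul(-2, 96823) = -193646)
Function('C')(Z, b) = -34 (Function('C')(Z, b) = Add(-2, Mul(8, -4)) = Add(-2, -32) = -34)
Mul(Function('C')(-241, 214), Pow(u, -1)) = Mul(-34, Pow(-193646, -1)) = Mul(-34, Rational(-1, 193646)) = Rational(17, 96823)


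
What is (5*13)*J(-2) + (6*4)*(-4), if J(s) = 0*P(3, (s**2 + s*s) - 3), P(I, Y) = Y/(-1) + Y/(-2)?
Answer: -96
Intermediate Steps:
P(I, Y) = -3*Y/2 (P(I, Y) = Y*(-1) + Y*(-1/2) = -Y - Y/2 = -3*Y/2)
J(s) = 0 (J(s) = 0*(-3*((s**2 + s*s) - 3)/2) = 0*(-3*((s**2 + s**2) - 3)/2) = 0*(-3*(2*s**2 - 3)/2) = 0*(-3*(-3 + 2*s**2)/2) = 0*(9/2 - 3*s**2) = 0)
(5*13)*J(-2) + (6*4)*(-4) = (5*13)*0 + (6*4)*(-4) = 65*0 + 24*(-4) = 0 - 96 = -96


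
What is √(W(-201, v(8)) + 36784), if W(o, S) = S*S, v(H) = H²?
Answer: 4*√2555 ≈ 202.19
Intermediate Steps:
W(o, S) = S²
√(W(-201, v(8)) + 36784) = √((8²)² + 36784) = √(64² + 36784) = √(4096 + 36784) = √40880 = 4*√2555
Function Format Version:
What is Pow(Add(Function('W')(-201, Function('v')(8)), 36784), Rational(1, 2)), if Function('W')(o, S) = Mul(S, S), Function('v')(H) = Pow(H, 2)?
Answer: Mul(4, Pow(2555, Rational(1, 2))) ≈ 202.19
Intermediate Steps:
Function('W')(o, S) = Pow(S, 2)
Pow(Add(Function('W')(-201, Function('v')(8)), 36784), Rational(1, 2)) = Pow(Add(Pow(Pow(8, 2), 2), 36784), Rational(1, 2)) = Pow(Add(Pow(64, 2), 36784), Rational(1, 2)) = Pow(Add(4096, 36784), Rational(1, 2)) = Pow(40880, Rational(1, 2)) = Mul(4, Pow(2555, Rational(1, 2)))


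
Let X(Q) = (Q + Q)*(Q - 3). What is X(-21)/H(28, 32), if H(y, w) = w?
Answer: 63/2 ≈ 31.500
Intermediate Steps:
X(Q) = 2*Q*(-3 + Q) (X(Q) = (2*Q)*(-3 + Q) = 2*Q*(-3 + Q))
X(-21)/H(28, 32) = (2*(-21)*(-3 - 21))/32 = (2*(-21)*(-24))*(1/32) = 1008*(1/32) = 63/2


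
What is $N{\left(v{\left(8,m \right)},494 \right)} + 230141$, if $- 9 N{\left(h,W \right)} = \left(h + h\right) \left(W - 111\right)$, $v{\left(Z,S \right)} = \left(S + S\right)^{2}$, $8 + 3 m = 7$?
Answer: $\frac{18638357}{81} \approx 2.301 \cdot 10^{5}$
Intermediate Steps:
$m = - \frac{1}{3}$ ($m = - \frac{8}{3} + \frac{1}{3} \cdot 7 = - \frac{8}{3} + \frac{7}{3} = - \frac{1}{3} \approx -0.33333$)
$v{\left(Z,S \right)} = 4 S^{2}$ ($v{\left(Z,S \right)} = \left(2 S\right)^{2} = 4 S^{2}$)
$N{\left(h,W \right)} = - \frac{2 h \left(-111 + W\right)}{9}$ ($N{\left(h,W \right)} = - \frac{\left(h + h\right) \left(W - 111\right)}{9} = - \frac{2 h \left(-111 + W\right)}{9}$)
$N{\left(v{\left(8,m \right)},494 \right)} + 230141 = \frac{2 \cdot 4 \left(- \frac{1}{3}\right)^{2} \left(111 - 494\right)}{9} + 230141 = \frac{2 \cdot 4 \cdot \frac{1}{9} \left(111 - 494\right)}{9} + 230141 = \frac{2}{9} \cdot \frac{4}{9} \left(-383\right) + 230141 = - \frac{3064}{81} + 230141 = \frac{18638357}{81}$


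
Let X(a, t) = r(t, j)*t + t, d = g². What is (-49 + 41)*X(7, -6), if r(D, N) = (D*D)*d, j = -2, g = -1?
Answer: 1776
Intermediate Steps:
d = 1 (d = (-1)² = 1)
r(D, N) = D² (r(D, N) = (D*D)*1 = D²*1 = D²)
X(a, t) = t + t³ (X(a, t) = t²*t + t = t³ + t = t + t³)
(-49 + 41)*X(7, -6) = (-49 + 41)*(-6 + (-6)³) = -8*(-6 - 216) = -8*(-222) = 1776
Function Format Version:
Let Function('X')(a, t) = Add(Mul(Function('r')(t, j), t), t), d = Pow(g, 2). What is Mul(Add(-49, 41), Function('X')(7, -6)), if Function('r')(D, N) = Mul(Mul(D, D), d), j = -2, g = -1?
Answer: 1776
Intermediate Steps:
d = 1 (d = Pow(-1, 2) = 1)
Function('r')(D, N) = Pow(D, 2) (Function('r')(D, N) = Mul(Mul(D, D), 1) = Mul(Pow(D, 2), 1) = Pow(D, 2))
Function('X')(a, t) = Add(t, Pow(t, 3)) (Function('X')(a, t) = Add(Mul(Pow(t, 2), t), t) = Add(Pow(t, 3), t) = Add(t, Pow(t, 3)))
Mul(Add(-49, 41), Function('X')(7, -6)) = Mul(Add(-49, 41), Add(-6, Pow(-6, 3))) = Mul(-8, Add(-6, -216)) = Mul(-8, -222) = 1776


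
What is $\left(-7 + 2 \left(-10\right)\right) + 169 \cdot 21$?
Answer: $3522$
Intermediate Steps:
$\left(-7 + 2 \left(-10\right)\right) + 169 \cdot 21 = \left(-7 - 20\right) + 3549 = -27 + 3549 = 3522$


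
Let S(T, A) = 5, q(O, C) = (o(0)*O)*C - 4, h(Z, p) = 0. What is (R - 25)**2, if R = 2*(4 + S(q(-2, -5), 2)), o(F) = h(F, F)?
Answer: 49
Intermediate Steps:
o(F) = 0
q(O, C) = -4 (q(O, C) = (0*O)*C - 4 = 0*C - 4 = 0 - 4 = -4)
R = 18 (R = 2*(4 + 5) = 2*9 = 18)
(R - 25)**2 = (18 - 25)**2 = (-7)**2 = 49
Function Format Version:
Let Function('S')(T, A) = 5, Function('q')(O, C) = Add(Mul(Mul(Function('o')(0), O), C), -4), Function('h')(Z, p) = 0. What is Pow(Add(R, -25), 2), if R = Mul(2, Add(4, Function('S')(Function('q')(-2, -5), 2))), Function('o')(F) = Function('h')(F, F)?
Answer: 49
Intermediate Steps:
Function('o')(F) = 0
Function('q')(O, C) = -4 (Function('q')(O, C) = Add(Mul(Mul(0, O), C), -4) = Add(Mul(0, C), -4) = Add(0, -4) = -4)
R = 18 (R = Mul(2, Add(4, 5)) = Mul(2, 9) = 18)
Pow(Add(R, -25), 2) = Pow(Add(18, -25), 2) = Pow(-7, 2) = 49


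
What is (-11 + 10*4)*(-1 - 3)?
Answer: -116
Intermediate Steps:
(-11 + 10*4)*(-1 - 3) = (-11 + 40)*(-4) = 29*(-4) = -116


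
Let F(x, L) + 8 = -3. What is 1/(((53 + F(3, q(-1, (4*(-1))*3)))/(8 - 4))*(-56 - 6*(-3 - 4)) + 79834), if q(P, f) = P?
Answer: 1/79687 ≈ 1.2549e-5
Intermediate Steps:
F(x, L) = -11 (F(x, L) = -8 - 3 = -11)
1/(((53 + F(3, q(-1, (4*(-1))*3)))/(8 - 4))*(-56 - 6*(-3 - 4)) + 79834) = 1/(((53 - 11)/(8 - 4))*(-56 - 6*(-3 - 4)) + 79834) = 1/((42/4)*(-56 - 6*(-7)) + 79834) = 1/((42*(¼))*(-56 + 42) + 79834) = 1/((21/2)*(-14) + 79834) = 1/(-147 + 79834) = 1/79687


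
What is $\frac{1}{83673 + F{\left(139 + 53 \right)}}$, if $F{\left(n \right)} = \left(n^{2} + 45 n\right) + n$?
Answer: $\frac{1}{129369} \approx 7.7298 \cdot 10^{-6}$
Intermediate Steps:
$F{\left(n \right)} = n^{2} + 46 n$
$\frac{1}{83673 + F{\left(139 + 53 \right)}} = \frac{1}{83673 + \left(139 + 53\right) \left(46 + \left(139 + 53\right)\right)} = \frac{1}{83673 + 192 \left(46 + 192\right)} = \frac{1}{83673 + 192 \cdot 238} = \frac{1}{83673 + 45696} = \frac{1}{129369}$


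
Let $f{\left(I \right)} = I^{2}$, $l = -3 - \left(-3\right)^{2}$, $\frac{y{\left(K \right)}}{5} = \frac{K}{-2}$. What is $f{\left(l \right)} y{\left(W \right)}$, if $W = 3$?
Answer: $-1080$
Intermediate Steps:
$y{\left(K \right)} = - \frac{5 K}{2}$ ($y{\left(K \right)} = 5 \frac{K}{-2} = 5 K \left(- \frac{1}{2}\right) = 5 \left(- \frac{K}{2}\right) = - \frac{5 K}{2}$)
$l = -12$ ($l = -3 - 9 = -12$)
$f{\left(l \right)} y{\left(W \right)} = \left(-12\right)^{2} \left(\left(- \frac{5}{2}\right) 3\right) = 144 \left(- \frac{15}{2}\right) = -1080$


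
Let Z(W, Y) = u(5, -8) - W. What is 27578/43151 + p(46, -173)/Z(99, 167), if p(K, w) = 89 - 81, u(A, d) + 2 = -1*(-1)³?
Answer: 603148/1078775 ≈ 0.55910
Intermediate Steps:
u(A, d) = -1 (u(A, d) = -2 - 1*(-1)³ = -2 - 1*(-1) = -2 + 1 = -1)
p(K, w) = 8
Z(W, Y) = -1 - W
27578/43151 + p(46, -173)/Z(99, 167) = 27578/43151 + 8/(-1 - 1*99) = 27578*(1/43151) + 8/(-1 - 99) = 27578/43151 + 8/(-100) = 27578/43151 + 8*(-1/100) = 27578/43151 - 2/25 = 603148/1078775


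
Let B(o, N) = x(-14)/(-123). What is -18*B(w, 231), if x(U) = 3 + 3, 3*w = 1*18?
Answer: 36/41 ≈ 0.87805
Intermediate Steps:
w = 6 (w = (1*18)/3 = (1/3)*18 = 6)
x(U) = 6
B(o, N) = -2/41 (B(o, N) = 6/(-123) = 6*(-1/123) = -2/41)
-18*B(w, 231) = -18*(-2/41) = 36/41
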